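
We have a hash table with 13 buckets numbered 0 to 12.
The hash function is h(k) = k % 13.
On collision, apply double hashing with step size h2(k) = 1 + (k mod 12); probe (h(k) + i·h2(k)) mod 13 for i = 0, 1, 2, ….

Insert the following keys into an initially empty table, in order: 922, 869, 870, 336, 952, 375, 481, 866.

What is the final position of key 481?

4

922: h=12 → slot 12
869: h=11 → slot 11
870: h=12, h2=7, probe 12,6 → slot 6
336: h=11, h2=1, probe 11,12,0 → slot 0
952: h=3 → slot 3
375: h=11, h2=4, probe 11,2 → slot 2
481: h=0, h2=2, probe 0,2,4 → slot 4
866: h=8 → slot 8
Table: [336, _, 375, 952, 481, _, 870, _, 866, _, _, 869, 922]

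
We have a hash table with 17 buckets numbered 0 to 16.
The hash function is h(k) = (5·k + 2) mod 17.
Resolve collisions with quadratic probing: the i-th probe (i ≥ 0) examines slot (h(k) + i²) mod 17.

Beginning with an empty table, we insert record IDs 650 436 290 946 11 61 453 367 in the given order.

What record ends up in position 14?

650 hashes to 5; slot 5 is free -> place at 5.
436 hashes to 6; slot 6 is free -> place at 6.
290 hashes to 7; slot 7 is free -> place at 7.
946 hashes to 6; 6,7 taken -> place at 10.
11 hashes to 6; 6,7,10 taken -> place at 15.
61 hashes to 1; slot 1 is free -> place at 1.
453 hashes to 6; 6,7,10,15,5 taken -> place at 14.
367 hashes to 1; 1 taken -> place at 2.
Table: [∅, 61, 367, ∅, ∅, 650, 436, 290, ∅, ∅, 946, ∅, ∅, ∅, 453, 11, ∅]

453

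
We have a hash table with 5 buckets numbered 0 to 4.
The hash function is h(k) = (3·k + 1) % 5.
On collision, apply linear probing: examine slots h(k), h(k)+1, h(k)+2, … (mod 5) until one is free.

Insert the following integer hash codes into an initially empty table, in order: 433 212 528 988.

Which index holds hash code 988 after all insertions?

433 hashes to 0; slot 0 is free → place at 0.
212 hashes to 2; slot 2 is free → place at 2.
528 hashes to 0; 0 taken → place at 1.
988 hashes to 0; 0,1,2 taken → place at 3.
Table: [433, 528, 212, 988, ∅]

3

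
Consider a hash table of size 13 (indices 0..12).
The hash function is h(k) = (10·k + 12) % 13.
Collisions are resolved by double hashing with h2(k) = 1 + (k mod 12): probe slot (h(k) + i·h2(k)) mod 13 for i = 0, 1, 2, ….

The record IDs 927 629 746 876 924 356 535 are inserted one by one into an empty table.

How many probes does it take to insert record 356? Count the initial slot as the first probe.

2

927: h=0 -> slot 0
629: h=10 -> slot 10
746: h=10, h2=3, probe 10,0,3 -> slot 3
876: h=10, h2=1, probe 10,11 -> slot 11
924: h=9 -> slot 9
356: h=10, h2=9, probe 10,6 -> slot 6
535: h=6, h2=8, probe 6,1 -> slot 1
Table: [927, 535, _, 746, _, _, 356, _, _, 924, 629, 876, _]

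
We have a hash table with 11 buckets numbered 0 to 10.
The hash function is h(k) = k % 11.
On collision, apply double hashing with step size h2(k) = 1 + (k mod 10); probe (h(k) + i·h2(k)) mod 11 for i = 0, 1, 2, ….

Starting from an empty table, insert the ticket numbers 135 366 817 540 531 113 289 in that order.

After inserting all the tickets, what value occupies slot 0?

817

135 hashes to 3; slot 3 is free → place at 3.
366 hashes to 3, h2=7; 3 taken → place at 10.
817 hashes to 3, h2=8; 3 taken → place at 0.
540 hashes to 1; slot 1 is free → place at 1.
531 hashes to 3, h2=2; 3 taken → place at 5.
113 hashes to 3, h2=4; 3 taken → place at 7.
289 hashes to 3, h2=10; 3 taken → place at 2.
Table: [817, 540, 289, 135, ∅, 531, ∅, 113, ∅, ∅, 366]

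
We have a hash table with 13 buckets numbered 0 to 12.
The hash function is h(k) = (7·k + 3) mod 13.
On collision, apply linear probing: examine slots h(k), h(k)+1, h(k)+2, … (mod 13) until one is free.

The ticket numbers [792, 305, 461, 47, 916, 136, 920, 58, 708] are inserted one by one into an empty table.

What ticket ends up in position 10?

916

792: h=9 -> slot 9
305: h=6 -> slot 6
461: h=6, probe 6,7 -> slot 7
47: h=7, probe 7,8 -> slot 8
916: h=6, probe 6,7,8,9,10 -> slot 10
136: h=6, probe 6,7,8,9,10,11 -> slot 11
920: h=8, probe 8,9,10,11,12 -> slot 12
58: h=6, probe 6,7,8,9,10,11,12,0 -> slot 0
708: h=6, probe 6,7,8,9,10,11,12,0,1 -> slot 1
Table: [58, 708, ∅, ∅, ∅, ∅, 305, 461, 47, 792, 916, 136, 920]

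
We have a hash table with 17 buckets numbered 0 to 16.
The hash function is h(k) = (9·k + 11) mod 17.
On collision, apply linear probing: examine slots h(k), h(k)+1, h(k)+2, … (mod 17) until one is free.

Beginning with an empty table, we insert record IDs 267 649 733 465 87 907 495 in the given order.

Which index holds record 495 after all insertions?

16

267: h=0 -> slot 0
649: h=4 -> slot 4
733: h=12 -> slot 12
465: h=14 -> slot 14
87: h=12, probe 12,13 -> slot 13
907: h=14, probe 14,15 -> slot 15
495: h=12, probe 12,13,14,15,16 -> slot 16
Table: [267, —, —, —, 649, —, —, —, —, —, —, —, 733, 87, 465, 907, 495]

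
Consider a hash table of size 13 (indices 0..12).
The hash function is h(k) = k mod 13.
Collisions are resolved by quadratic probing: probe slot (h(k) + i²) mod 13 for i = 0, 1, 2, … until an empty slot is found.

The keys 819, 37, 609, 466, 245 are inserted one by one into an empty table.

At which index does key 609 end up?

12

819: h=0 -> slot 0
37: h=11 -> slot 11
609: h=11, probe 11,12 -> slot 12
466: h=11, probe 11,12,2 -> slot 2
245: h=11, probe 11,12,2,7 -> slot 7
Table: [819, ., 466, ., ., ., ., 245, ., ., ., 37, 609]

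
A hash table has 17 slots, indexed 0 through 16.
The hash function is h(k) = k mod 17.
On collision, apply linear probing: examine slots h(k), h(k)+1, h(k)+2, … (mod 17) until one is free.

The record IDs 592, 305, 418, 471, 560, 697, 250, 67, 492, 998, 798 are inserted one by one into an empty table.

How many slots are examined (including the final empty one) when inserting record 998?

Insert 592: h=14, slot 14 empty → index 14.
Insert 305: h=16, slot 16 empty → index 16.
Insert 418: h=10, slot 10 empty → index 10.
Insert 471: h=12, slot 12 empty → index 12.
Insert 560: h=16, slot 16 occupied → index 0.
Insert 697: h=0, slot 0 occupied → index 1.
Insert 250: h=12, slot 12 occupied → index 13.
Insert 67: h=16, slots 16,0,1 occupied → index 2.
Insert 492: h=16, slots 16,0,1,2 occupied → index 3.
Insert 998: h=12, slots 12,13,14 occupied → index 15.
Insert 798: h=16, slots 16,0,1,2,3 occupied → index 4.
Table: [560, 697, 67, 492, 798, —, —, —, —, —, 418, —, 471, 250, 592, 998, 305]

4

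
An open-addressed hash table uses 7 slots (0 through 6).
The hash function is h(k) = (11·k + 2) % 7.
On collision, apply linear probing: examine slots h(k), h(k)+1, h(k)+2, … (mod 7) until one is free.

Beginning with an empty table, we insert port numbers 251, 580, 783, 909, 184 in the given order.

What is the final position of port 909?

1

251 hashes to 5; slot 5 is free => place at 5.
580 hashes to 5; 5 taken => place at 6.
783 hashes to 5; 5,6 taken => place at 0.
909 hashes to 5; 5,6,0 taken => place at 1.
184 hashes to 3; slot 3 is free => place at 3.
Table: [783, 909, -, 184, -, 251, 580]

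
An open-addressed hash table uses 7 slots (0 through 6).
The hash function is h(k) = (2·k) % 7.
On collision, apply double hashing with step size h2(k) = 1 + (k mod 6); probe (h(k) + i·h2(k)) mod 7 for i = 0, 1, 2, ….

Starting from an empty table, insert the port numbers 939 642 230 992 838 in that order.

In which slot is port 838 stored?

1

Insert 939: h=2, slot 2 empty => index 2.
Insert 642: h=3, slot 3 empty => index 3.
Insert 230: h=5, slot 5 empty => index 5.
Insert 992: h=3, h2=3, slot 3 occupied => index 6.
Insert 838: h=3, h2=5, slot 3 occupied => index 1.
Table: [∅, 838, 939, 642, ∅, 230, 992]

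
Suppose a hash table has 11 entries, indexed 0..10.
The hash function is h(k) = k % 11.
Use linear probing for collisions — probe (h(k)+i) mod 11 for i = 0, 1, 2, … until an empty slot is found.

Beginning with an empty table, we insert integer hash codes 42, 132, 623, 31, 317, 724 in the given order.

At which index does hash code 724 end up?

2

42: h=9 → slot 9
132: h=0 → slot 0
623: h=7 → slot 7
31: h=9, probe 9,10 → slot 10
317: h=9, probe 9,10,0,1 → slot 1
724: h=9, probe 9,10,0,1,2 → slot 2
Table: [132, 317, 724, _, _, _, _, 623, _, 42, 31]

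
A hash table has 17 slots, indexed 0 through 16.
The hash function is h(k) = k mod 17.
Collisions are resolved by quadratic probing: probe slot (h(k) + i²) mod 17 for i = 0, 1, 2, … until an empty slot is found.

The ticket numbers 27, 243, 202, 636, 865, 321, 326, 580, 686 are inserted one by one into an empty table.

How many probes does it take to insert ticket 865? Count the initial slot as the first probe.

27 hashes to 10; slot 10 is free → place at 10.
243 hashes to 5; slot 5 is free → place at 5.
202 hashes to 15; slot 15 is free → place at 15.
636 hashes to 7; slot 7 is free → place at 7.
865 hashes to 15; 15 taken → place at 16.
321 hashes to 15; 15,16 taken → place at 2.
326 hashes to 3; slot 3 is free → place at 3.
580 hashes to 2; 2,3 taken → place at 6.
686 hashes to 6; 6,7,10,15,5 taken → place at 14.
Table: [., ., 321, 326, ., 243, 580, 636, ., ., 27, ., ., ., 686, 202, 865]

2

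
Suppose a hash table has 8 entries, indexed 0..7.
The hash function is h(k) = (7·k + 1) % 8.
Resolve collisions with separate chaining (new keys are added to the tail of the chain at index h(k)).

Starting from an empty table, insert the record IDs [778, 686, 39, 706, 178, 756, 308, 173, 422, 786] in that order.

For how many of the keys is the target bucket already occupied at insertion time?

5

778 → bucket 7
686 → bucket 3
39 → bucket 2
706 → bucket 7 (collision)
178 → bucket 7 (collision)
756 → bucket 5
308 → bucket 5 (collision)
173 → bucket 4
422 → bucket 3 (collision)
786 → bucket 7 (collision)
Final buckets:
0: —
1: —
2: 39
3: 686 -> 422
4: 173
5: 756 -> 308
6: —
7: 778 -> 706 -> 178 -> 786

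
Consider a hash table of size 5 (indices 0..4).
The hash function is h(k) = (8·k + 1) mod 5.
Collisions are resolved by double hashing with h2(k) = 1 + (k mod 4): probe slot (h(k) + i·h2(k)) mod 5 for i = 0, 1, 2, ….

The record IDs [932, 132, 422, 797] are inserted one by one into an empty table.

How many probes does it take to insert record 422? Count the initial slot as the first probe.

Insert 932: h=2, slot 2 empty → index 2.
Insert 132: h=2, h2=1, slot 2 occupied → index 3.
Insert 422: h=2, h2=3, slot 2 occupied → index 0.
Insert 797: h=2, h2=2, slot 2 occupied → index 4.
Table: [422, ., 932, 132, 797]

2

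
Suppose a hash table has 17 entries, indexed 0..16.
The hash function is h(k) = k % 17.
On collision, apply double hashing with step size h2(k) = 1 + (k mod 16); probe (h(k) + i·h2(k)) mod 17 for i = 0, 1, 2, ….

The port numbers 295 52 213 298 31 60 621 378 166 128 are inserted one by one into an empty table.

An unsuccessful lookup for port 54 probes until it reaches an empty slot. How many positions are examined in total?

295 hashes to 6; slot 6 is free → place at 6.
52 hashes to 1; slot 1 is free → place at 1.
213 hashes to 9; slot 9 is free → place at 9.
298 hashes to 9, h2=11; 9 taken → place at 3.
31 hashes to 14; slot 14 is free → place at 14.
60 hashes to 9, h2=13; 9 taken → place at 5.
621 hashes to 9, h2=14; 9,6,3 taken → place at 0.
378 hashes to 4; slot 4 is free → place at 4.
166 hashes to 13; slot 13 is free → place at 13.
128 hashes to 9, h2=1; 9 taken → place at 10.
Table: [621, 52, _, 298, 378, 60, 295, _, _, 213, 128, _, _, 166, 31, _, _]
Lookup 54: h=3, h2=7, probe 3,10,0,7 → slot 7 empty, not found.

4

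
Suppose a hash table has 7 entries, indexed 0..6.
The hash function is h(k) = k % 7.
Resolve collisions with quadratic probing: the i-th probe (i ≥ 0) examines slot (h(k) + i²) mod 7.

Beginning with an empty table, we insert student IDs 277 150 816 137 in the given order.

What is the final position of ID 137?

277 hashes to 4; slot 4 is free => place at 4.
150 hashes to 3; slot 3 is free => place at 3.
816 hashes to 4; 4 taken => place at 5.
137 hashes to 4; 4,5 taken => place at 1.
Table: [., 137, ., 150, 277, 816, .]

1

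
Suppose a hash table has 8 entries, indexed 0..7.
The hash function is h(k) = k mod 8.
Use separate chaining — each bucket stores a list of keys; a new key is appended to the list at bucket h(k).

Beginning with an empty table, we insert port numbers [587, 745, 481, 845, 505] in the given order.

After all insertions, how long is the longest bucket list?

Insert 587: h=3, bucket 3 empty -> new chain.
Insert 745: h=1, bucket 1 empty -> new chain.
Insert 481: h=1, bucket 1 nonempty -> append to chain.
Insert 845: h=5, bucket 5 empty -> new chain.
Insert 505: h=1, bucket 1 nonempty -> append to chain.
Final buckets:
0: —
1: 745 -> 481 -> 505
2: —
3: 587
4: —
5: 845
6: —
7: —

3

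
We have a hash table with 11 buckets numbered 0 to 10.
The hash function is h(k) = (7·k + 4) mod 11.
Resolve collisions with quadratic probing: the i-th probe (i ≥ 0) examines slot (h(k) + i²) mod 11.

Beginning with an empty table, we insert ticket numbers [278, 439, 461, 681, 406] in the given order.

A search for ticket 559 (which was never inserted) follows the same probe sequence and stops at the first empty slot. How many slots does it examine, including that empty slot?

2

278 hashes to 3; slot 3 is free => place at 3.
439 hashes to 8; slot 8 is free => place at 8.
461 hashes to 8; 8 taken => place at 9.
681 hashes to 8; 8,9 taken => place at 1.
406 hashes to 8; 8,9,1 taken => place at 6.
Table: [∅, 681, ∅, 278, ∅, ∅, 406, ∅, 439, 461, ∅]
Lookup 559: h=1, probe 1,2 → slot 2 empty, not found.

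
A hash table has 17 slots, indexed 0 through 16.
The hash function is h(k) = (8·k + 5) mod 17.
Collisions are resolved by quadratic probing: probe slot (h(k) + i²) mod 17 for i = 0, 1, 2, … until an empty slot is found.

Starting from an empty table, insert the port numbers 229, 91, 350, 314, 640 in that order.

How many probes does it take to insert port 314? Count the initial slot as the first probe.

3

229 hashes to 1; slot 1 is free → place at 1.
91 hashes to 2; slot 2 is free → place at 2.
350 hashes to 0; slot 0 is free → place at 0.
314 hashes to 1; 1,2 taken → place at 5.
640 hashes to 8; slot 8 is free → place at 8.
Table: [350, 229, 91, _, _, 314, _, _, 640, _, _, _, _, _, _, _, _]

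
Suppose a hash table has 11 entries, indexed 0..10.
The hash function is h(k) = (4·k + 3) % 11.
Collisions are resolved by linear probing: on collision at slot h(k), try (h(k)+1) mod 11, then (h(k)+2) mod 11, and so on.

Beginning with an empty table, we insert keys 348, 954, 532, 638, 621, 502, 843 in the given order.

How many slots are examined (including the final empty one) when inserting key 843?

Insert 348: h=9, slot 9 empty => index 9.
Insert 954: h=2, slot 2 empty => index 2.
Insert 532: h=8, slot 8 empty => index 8.
Insert 638: h=3, slot 3 empty => index 3.
Insert 621: h=1, slot 1 empty => index 1.
Insert 502: h=9, slot 9 occupied => index 10.
Insert 843: h=9, slots 9,10 occupied => index 0.
Table: [843, 621, 954, 638, —, —, —, —, 532, 348, 502]

3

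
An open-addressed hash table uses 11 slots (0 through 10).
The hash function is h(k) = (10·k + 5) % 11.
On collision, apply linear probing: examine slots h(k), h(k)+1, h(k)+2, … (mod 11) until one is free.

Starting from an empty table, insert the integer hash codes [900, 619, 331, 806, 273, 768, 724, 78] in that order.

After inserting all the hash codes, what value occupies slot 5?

78

900 hashes to 7; slot 7 is free => place at 7.
619 hashes to 2; slot 2 is free => place at 2.
331 hashes to 4; slot 4 is free => place at 4.
806 hashes to 2; 2 taken => place at 3.
273 hashes to 7; 7 taken => place at 8.
768 hashes to 7; 7,8 taken => place at 9.
724 hashes to 7; 7,8,9 taken => place at 10.
78 hashes to 4; 4 taken => place at 5.
Table: [—, —, 619, 806, 331, 78, —, 900, 273, 768, 724]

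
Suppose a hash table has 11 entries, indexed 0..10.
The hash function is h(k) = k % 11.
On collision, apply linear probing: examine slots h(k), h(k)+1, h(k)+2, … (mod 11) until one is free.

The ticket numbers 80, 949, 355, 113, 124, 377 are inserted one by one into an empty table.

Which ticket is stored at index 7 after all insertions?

124

Insert 80: h=3, slot 3 empty -> index 3.
Insert 949: h=3, slot 3 occupied -> index 4.
Insert 355: h=3, slots 3,4 occupied -> index 5.
Insert 113: h=3, slots 3,4,5 occupied -> index 6.
Insert 124: h=3, slots 3,4,5,6 occupied -> index 7.
Insert 377: h=3, slots 3,4,5,6,7 occupied -> index 8.
Table: [., ., ., 80, 949, 355, 113, 124, 377, ., .]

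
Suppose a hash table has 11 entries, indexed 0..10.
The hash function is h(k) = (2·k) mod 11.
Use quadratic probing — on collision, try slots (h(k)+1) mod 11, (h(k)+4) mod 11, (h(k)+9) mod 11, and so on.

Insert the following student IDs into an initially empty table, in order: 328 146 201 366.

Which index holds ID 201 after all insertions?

Insert 328: h=7, slot 7 empty → index 7.
Insert 146: h=6, slot 6 empty → index 6.
Insert 201: h=6, slots 6,7 occupied → index 10.
Insert 366: h=6, slots 6,7,10 occupied → index 4.
Table: [-, -, -, -, 366, -, 146, 328, -, -, 201]

10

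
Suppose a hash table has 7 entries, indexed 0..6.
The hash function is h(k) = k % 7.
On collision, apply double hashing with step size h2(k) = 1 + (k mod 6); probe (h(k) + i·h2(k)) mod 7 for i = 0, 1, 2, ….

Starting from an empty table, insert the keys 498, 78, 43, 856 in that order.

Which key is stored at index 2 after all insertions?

78

498: h=1 => slot 1
78: h=1, h2=1, probe 1,2 => slot 2
43: h=1, h2=2, probe 1,3 => slot 3
856: h=2, h2=5, probe 2,0 => slot 0
Table: [856, 498, 78, 43, _, _, _]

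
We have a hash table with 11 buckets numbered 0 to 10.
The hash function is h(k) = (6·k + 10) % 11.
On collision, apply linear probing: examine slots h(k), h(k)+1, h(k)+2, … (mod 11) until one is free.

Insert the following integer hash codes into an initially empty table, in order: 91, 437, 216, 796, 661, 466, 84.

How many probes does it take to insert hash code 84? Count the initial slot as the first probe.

Insert 91: h=6, slot 6 empty → index 6.
Insert 437: h=3, slot 3 empty → index 3.
Insert 216: h=8, slot 8 empty → index 8.
Insert 796: h=1, slot 1 empty → index 1.
Insert 661: h=5, slot 5 empty → index 5.
Insert 466: h=1, slot 1 occupied → index 2.
Insert 84: h=8, slot 8 occupied → index 9.
Table: [., 796, 466, 437, ., 661, 91, ., 216, 84, .]

2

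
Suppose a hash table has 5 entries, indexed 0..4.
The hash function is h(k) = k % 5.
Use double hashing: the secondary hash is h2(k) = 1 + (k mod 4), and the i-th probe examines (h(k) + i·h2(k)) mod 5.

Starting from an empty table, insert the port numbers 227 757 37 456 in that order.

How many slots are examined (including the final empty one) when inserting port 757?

Insert 227: h=2, slot 2 empty → index 2.
Insert 757: h=2, h2=2, slot 2 occupied → index 4.
Insert 37: h=2, h2=2, slots 2,4 occupied → index 1.
Insert 456: h=1, h2=1, slots 1,2 occupied → index 3.
Table: [_, 37, 227, 456, 757]

2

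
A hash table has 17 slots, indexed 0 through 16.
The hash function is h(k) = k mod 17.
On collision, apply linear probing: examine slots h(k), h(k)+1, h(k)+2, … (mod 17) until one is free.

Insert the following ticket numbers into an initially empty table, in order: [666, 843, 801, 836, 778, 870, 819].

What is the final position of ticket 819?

6

666 hashes to 3; slot 3 is free → place at 3.
843 hashes to 10; slot 10 is free → place at 10.
801 hashes to 2; slot 2 is free → place at 2.
836 hashes to 3; 3 taken → place at 4.
778 hashes to 13; slot 13 is free → place at 13.
870 hashes to 3; 3,4 taken → place at 5.
819 hashes to 3; 3,4,5 taken → place at 6.
Table: [., ., 801, 666, 836, 870, 819, ., ., ., 843, ., ., 778, ., ., .]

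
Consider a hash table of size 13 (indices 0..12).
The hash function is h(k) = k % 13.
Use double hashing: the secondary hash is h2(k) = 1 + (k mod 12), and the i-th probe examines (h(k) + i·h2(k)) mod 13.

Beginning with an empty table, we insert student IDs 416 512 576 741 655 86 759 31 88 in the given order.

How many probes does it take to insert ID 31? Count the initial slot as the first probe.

416: h=0 => slot 0
512: h=5 => slot 5
576: h=4 => slot 4
741: h=0, h2=10, probe 0,10 => slot 10
655: h=5, h2=8, probe 5,0,8 => slot 8
86: h=8, h2=3, probe 8,11 => slot 11
759: h=5, h2=4, probe 5,9 => slot 9
31: h=5, h2=8, probe 5,0,8,3 => slot 3
88: h=10, h2=5, probe 10,2 => slot 2
Table: [416, ∅, 88, 31, 576, 512, ∅, ∅, 655, 759, 741, 86, ∅]

4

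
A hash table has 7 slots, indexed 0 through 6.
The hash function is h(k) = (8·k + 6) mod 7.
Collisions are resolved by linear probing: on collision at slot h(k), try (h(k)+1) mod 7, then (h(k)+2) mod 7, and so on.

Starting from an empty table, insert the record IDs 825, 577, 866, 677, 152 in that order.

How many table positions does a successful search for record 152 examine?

4

825 hashes to 5; slot 5 is free => place at 5.
577 hashes to 2; slot 2 is free => place at 2.
866 hashes to 4; slot 4 is free => place at 4.
677 hashes to 4; 4,5 taken => place at 6.
152 hashes to 4; 4,5,6 taken => place at 0.
Table: [152, ∅, 577, ∅, 866, 825, 677]
Lookup 152: h=4, probe 4,5,6,0 → found at 0.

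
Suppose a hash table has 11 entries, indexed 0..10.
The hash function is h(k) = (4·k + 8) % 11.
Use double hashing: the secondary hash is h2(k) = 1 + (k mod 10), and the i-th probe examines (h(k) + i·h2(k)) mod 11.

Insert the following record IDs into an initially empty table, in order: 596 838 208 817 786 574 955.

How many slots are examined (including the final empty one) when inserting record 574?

2

Insert 596: h=5, slot 5 empty -> index 5.
Insert 838: h=5, h2=9, slot 5 occupied -> index 3.
Insert 208: h=4, slot 4 empty -> index 4.
Insert 817: h=9, slot 9 empty -> index 9.
Insert 786: h=6, slot 6 empty -> index 6.
Insert 574: h=5, h2=5, slot 5 occupied -> index 10.
Insert 955: h=0, slot 0 empty -> index 0.
Table: [955, ∅, ∅, 838, 208, 596, 786, ∅, ∅, 817, 574]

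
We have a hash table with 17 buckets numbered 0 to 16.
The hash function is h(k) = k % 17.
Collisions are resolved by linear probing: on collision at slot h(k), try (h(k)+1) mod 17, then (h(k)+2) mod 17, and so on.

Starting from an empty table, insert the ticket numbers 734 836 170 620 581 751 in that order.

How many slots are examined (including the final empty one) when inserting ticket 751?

734: h=3 → slot 3
836: h=3, probe 3,4 → slot 4
170: h=0 → slot 0
620: h=8 → slot 8
581: h=3, probe 3,4,5 → slot 5
751: h=3, probe 3,4,5,6 → slot 6
Table: [170, ∅, ∅, 734, 836, 581, 751, ∅, 620, ∅, ∅, ∅, ∅, ∅, ∅, ∅, ∅]

4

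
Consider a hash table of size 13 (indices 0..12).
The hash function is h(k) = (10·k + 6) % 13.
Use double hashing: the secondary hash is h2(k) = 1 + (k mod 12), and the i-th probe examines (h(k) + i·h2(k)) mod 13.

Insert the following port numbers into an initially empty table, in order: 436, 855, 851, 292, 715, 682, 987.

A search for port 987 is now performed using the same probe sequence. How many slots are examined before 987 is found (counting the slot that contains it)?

Insert 436: h=11, slot 11 empty -> index 11.
Insert 855: h=2, slot 2 empty -> index 2.
Insert 851: h=1, slot 1 empty -> index 1.
Insert 292: h=1, h2=5, slot 1 occupied -> index 6.
Insert 715: h=6, h2=8, slots 6,1 occupied -> index 9.
Insert 682: h=1, h2=11, slot 1 occupied -> index 12.
Insert 987: h=9, h2=4, slot 9 occupied -> index 0.
Table: [987, 851, 855, —, —, —, 292, —, —, 715, —, 436, 682]
Lookup 987: h=9, h2=4, probe 9,0 → found at 0.

2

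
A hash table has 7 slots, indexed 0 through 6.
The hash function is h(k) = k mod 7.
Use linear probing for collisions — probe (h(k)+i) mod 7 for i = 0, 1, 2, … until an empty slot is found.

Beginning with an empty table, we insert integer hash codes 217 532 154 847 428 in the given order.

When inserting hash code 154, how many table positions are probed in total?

217: h=0 => slot 0
532: h=0, probe 0,1 => slot 1
154: h=0, probe 0,1,2 => slot 2
847: h=0, probe 0,1,2,3 => slot 3
428: h=1, probe 1,2,3,4 => slot 4
Table: [217, 532, 154, 847, 428, -, -]

3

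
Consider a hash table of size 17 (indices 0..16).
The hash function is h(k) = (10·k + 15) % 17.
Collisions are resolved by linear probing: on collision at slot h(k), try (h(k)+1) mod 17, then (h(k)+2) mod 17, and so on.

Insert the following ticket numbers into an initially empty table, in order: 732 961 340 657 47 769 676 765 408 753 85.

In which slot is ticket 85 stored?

1

732 hashes to 8; slot 8 is free -> place at 8.
961 hashes to 3; slot 3 is free -> place at 3.
340 hashes to 15; slot 15 is free -> place at 15.
657 hashes to 6; slot 6 is free -> place at 6.
47 hashes to 9; slot 9 is free -> place at 9.
769 hashes to 4; slot 4 is free -> place at 4.
676 hashes to 9; 9 taken -> place at 10.
765 hashes to 15; 15 taken -> place at 16.
408 hashes to 15; 15,16 taken -> place at 0.
753 hashes to 14; slot 14 is free -> place at 14.
85 hashes to 15; 15,16,0 taken -> place at 1.
Table: [408, 85, ., 961, 769, ., 657, ., 732, 47, 676, ., ., ., 753, 340, 765]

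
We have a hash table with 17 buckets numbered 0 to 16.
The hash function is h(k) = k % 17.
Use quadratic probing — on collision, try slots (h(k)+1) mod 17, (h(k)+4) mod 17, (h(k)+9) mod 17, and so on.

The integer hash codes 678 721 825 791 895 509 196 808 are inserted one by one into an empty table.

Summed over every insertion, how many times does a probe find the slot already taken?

678 hashes to 15; slot 15 is free → place at 15.
721 hashes to 7; slot 7 is free → place at 7.
825 hashes to 9; slot 9 is free → place at 9.
791 hashes to 9; 9 taken → place at 10.
895 hashes to 11; slot 11 is free → place at 11.
509 hashes to 16; slot 16 is free → place at 16.
196 hashes to 9; 9,10 taken → place at 13.
808 hashes to 9; 9,10,13 taken → place at 1.
Table: [., 808, ., ., ., ., ., 721, ., 825, 791, 895, ., 196, ., 678, 509]

6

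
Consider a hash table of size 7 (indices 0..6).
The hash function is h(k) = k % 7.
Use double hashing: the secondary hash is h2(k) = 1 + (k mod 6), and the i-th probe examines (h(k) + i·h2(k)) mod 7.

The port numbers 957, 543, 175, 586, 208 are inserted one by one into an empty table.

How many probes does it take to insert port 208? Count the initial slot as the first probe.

957: h=5 => slot 5
543: h=4 => slot 4
175: h=0 => slot 0
586: h=5, h2=5, probe 5,3 => slot 3
208: h=5, h2=5, probe 5,3,1 => slot 1
Table: [175, 208, _, 586, 543, 957, _]

3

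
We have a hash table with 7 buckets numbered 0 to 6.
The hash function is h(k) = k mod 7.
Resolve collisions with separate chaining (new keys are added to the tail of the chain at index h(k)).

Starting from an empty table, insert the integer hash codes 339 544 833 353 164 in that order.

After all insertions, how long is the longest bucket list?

Insert 339: h=3, bucket 3 empty → new chain.
Insert 544: h=5, bucket 5 empty → new chain.
Insert 833: h=0, bucket 0 empty → new chain.
Insert 353: h=3, bucket 3 nonempty → append to chain.
Insert 164: h=3, bucket 3 nonempty → append to chain.
Final buckets:
0: 833
1: _
2: _
3: 339 -> 353 -> 164
4: _
5: 544
6: _

3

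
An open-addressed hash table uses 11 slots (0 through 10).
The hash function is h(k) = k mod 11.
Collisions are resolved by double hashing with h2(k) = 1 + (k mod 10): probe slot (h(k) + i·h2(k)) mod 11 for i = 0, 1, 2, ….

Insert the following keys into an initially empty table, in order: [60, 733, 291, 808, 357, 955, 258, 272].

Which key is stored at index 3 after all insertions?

Insert 60: h=5, slot 5 empty → index 5.
Insert 733: h=7, slot 7 empty → index 7.
Insert 291: h=5, h2=2, slots 5,7 occupied → index 9.
Insert 808: h=5, h2=9, slot 5 occupied → index 3.
Insert 357: h=5, h2=8, slot 5 occupied → index 2.
Insert 955: h=9, h2=6, slot 9 occupied → index 4.
Insert 258: h=5, h2=9, slots 5,3 occupied → index 1.
Insert 272: h=8, slot 8 empty → index 8.
Table: [∅, 258, 357, 808, 955, 60, ∅, 733, 272, 291, ∅]

808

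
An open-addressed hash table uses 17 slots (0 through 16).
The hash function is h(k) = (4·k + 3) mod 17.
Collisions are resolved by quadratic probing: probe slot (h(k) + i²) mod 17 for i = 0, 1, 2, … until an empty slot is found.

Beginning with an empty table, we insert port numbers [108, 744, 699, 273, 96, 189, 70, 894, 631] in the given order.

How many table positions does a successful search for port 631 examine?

108 hashes to 10; slot 10 is free => place at 10.
744 hashes to 4; slot 4 is free => place at 4.
699 hashes to 11; slot 11 is free => place at 11.
273 hashes to 7; slot 7 is free => place at 7.
96 hashes to 13; slot 13 is free => place at 13.
189 hashes to 11; 11 taken => place at 12.
70 hashes to 11; 11,12 taken => place at 15.
894 hashes to 9; slot 9 is free => place at 9.
631 hashes to 11; 11,12,15 taken => place at 3.
Table: [∅, ∅, ∅, 631, 744, ∅, ∅, 273, ∅, 894, 108, 699, 189, 96, ∅, 70, ∅]
Lookup 631: h=11, probe 11,12,15,3 → found at 3.

4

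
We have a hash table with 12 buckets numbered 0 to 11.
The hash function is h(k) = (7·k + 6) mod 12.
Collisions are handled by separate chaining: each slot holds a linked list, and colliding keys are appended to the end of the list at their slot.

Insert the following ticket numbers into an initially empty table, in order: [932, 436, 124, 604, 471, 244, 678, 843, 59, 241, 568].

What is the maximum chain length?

932 -> bucket 2
436 -> bucket 10
124 -> bucket 10 (collision)
604 -> bucket 10 (collision)
471 -> bucket 3
244 -> bucket 10 (collision)
678 -> bucket 0
843 -> bucket 3 (collision)
59 -> bucket 11
241 -> bucket 1
568 -> bucket 10 (collision)
Final buckets:
0: 678
1: 241
2: 932
3: 471 -> 843
4: .
5: .
6: .
7: .
8: .
9: .
10: 436 -> 124 -> 604 -> 244 -> 568
11: 59

5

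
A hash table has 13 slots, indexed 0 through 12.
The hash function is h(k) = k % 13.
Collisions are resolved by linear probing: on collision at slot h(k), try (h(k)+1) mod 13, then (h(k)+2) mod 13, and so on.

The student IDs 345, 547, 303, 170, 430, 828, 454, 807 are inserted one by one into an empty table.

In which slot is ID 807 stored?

5

345: h=7 → slot 7
547: h=1 → slot 1
303: h=4 → slot 4
170: h=1, probe 1,2 → slot 2
430: h=1, probe 1,2,3 → slot 3
828: h=9 → slot 9
454: h=12 → slot 12
807: h=1, probe 1,2,3,4,5 → slot 5
Table: [∅, 547, 170, 430, 303, 807, ∅, 345, ∅, 828, ∅, ∅, 454]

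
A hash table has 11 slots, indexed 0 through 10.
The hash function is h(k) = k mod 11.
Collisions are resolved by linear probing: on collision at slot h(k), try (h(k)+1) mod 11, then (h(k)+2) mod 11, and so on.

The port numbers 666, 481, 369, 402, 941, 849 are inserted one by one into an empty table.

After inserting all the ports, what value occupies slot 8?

481

Insert 666: h=6, slot 6 empty => index 6.
Insert 481: h=8, slot 8 empty => index 8.
Insert 369: h=6, slot 6 occupied => index 7.
Insert 402: h=6, slots 6,7,8 occupied => index 9.
Insert 941: h=6, slots 6,7,8,9 occupied => index 10.
Insert 849: h=2, slot 2 empty => index 2.
Table: [-, -, 849, -, -, -, 666, 369, 481, 402, 941]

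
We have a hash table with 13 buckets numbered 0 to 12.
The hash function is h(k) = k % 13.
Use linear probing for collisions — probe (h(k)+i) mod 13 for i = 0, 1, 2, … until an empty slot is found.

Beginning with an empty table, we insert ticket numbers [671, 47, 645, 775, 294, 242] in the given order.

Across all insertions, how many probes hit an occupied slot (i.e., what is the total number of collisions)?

15

671: h=8 → slot 8
47: h=8, probe 8,9 → slot 9
645: h=8, probe 8,9,10 → slot 10
775: h=8, probe 8,9,10,11 → slot 11
294: h=8, probe 8,9,10,11,12 → slot 12
242: h=8, probe 8,9,10,11,12,0 → slot 0
Table: [242, —, —, —, —, —, —, —, 671, 47, 645, 775, 294]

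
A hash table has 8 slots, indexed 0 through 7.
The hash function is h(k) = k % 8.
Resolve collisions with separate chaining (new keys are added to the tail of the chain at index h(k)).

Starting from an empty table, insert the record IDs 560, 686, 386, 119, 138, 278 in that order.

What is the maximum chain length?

2

Insert 560: h=0, bucket 0 empty → new chain.
Insert 686: h=6, bucket 6 empty → new chain.
Insert 386: h=2, bucket 2 empty → new chain.
Insert 119: h=7, bucket 7 empty → new chain.
Insert 138: h=2, bucket 2 nonempty → append to chain.
Insert 278: h=6, bucket 6 nonempty → append to chain.
Final buckets:
0: 560
1: —
2: 386 -> 138
3: —
4: —
5: —
6: 686 -> 278
7: 119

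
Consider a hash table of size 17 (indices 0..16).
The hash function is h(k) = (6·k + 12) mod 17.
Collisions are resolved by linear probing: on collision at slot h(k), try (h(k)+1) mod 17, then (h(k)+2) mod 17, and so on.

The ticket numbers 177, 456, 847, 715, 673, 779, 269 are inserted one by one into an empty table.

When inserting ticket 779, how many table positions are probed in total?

3

177: h=3 -> slot 3
456: h=11 -> slot 11
847: h=11, probe 11,12 -> slot 12
715: h=1 -> slot 1
673: h=4 -> slot 4
779: h=11, probe 11,12,13 -> slot 13
269: h=11, probe 11,12,13,14 -> slot 14
Table: [-, 715, -, 177, 673, -, -, -, -, -, -, 456, 847, 779, 269, -, -]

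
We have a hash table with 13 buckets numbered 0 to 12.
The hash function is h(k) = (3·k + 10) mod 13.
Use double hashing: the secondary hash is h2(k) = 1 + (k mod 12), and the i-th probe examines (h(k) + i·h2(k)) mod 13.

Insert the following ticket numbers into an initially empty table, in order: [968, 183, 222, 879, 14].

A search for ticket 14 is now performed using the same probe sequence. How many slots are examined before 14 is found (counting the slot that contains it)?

2

968: h=2 -> slot 2
183: h=0 -> slot 0
222: h=0, h2=7, probe 0,7 -> slot 7
879: h=8 -> slot 8
14: h=0, h2=3, probe 0,3 -> slot 3
Table: [183, ., 968, 14, ., ., ., 222, 879, ., ., ., .]
Lookup 14: h=0, h2=3, probe 0,3 → found at 3.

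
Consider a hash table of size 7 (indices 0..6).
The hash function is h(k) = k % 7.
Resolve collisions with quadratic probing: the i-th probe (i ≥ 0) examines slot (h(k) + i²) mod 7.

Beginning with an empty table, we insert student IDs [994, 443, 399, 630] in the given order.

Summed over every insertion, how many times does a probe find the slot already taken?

3

994: h=0 => slot 0
443: h=2 => slot 2
399: h=0, probe 0,1 => slot 1
630: h=0, probe 0,1,4 => slot 4
Table: [994, 399, 443, _, 630, _, _]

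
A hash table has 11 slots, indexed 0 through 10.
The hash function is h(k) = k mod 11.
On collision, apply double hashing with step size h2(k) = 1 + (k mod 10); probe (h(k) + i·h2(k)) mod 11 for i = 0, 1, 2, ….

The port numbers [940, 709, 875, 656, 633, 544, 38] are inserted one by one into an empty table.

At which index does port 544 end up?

940 hashes to 5; slot 5 is free => place at 5.
709 hashes to 5, h2=10; 5 taken => place at 4.
875 hashes to 6; slot 6 is free => place at 6.
656 hashes to 7; slot 7 is free => place at 7.
633 hashes to 6, h2=4; 6 taken => place at 10.
544 hashes to 5, h2=5; 5,10,4 taken => place at 9.
38 hashes to 5, h2=9; 5 taken => place at 3.
Table: [—, —, —, 38, 709, 940, 875, 656, —, 544, 633]

9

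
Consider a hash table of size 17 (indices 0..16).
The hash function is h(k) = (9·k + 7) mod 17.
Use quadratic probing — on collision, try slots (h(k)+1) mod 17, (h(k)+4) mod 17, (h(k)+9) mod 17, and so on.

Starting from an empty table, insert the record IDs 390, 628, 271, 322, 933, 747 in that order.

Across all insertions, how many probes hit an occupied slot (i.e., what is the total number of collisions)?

10

390: h=15 → slot 15
628: h=15, probe 15,16 → slot 16
271: h=15, probe 15,16,2 → slot 2
322: h=15, probe 15,16,2,7 → slot 7
933: h=6 → slot 6
747: h=15, probe 15,16,2,7,14 → slot 14
Table: [∅, ∅, 271, ∅, ∅, ∅, 933, 322, ∅, ∅, ∅, ∅, ∅, ∅, 747, 390, 628]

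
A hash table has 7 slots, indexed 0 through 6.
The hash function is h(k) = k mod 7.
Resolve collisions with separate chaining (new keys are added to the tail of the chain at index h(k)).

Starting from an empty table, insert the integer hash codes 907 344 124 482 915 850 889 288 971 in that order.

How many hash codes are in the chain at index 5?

3

907 -> bucket 4
344 -> bucket 1
124 -> bucket 5
482 -> bucket 6
915 -> bucket 5 (collision)
850 -> bucket 3
889 -> bucket 0
288 -> bucket 1 (collision)
971 -> bucket 5 (collision)
Final buckets:
0: 889
1: 344 -> 288
2: _
3: 850
4: 907
5: 124 -> 915 -> 971
6: 482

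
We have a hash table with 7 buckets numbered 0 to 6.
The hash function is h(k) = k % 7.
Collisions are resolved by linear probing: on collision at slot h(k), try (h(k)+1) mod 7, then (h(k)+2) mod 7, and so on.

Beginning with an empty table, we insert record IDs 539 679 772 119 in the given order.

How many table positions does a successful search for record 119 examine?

4

539: h=0 → slot 0
679: h=0, probe 0,1 → slot 1
772: h=2 → slot 2
119: h=0, probe 0,1,2,3 → slot 3
Table: [539, 679, 772, 119, ., ., .]
Lookup 119: h=0, probe 0,1,2,3 → found at 3.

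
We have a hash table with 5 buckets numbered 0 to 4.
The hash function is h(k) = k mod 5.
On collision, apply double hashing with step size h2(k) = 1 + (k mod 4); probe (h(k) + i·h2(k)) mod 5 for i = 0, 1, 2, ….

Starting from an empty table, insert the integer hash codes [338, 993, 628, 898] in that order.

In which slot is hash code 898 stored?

1

338: h=3 → slot 3
993: h=3, h2=2, probe 3,0 → slot 0
628: h=3, h2=1, probe 3,4 → slot 4
898: h=3, h2=3, probe 3,1 → slot 1
Table: [993, 898, _, 338, 628]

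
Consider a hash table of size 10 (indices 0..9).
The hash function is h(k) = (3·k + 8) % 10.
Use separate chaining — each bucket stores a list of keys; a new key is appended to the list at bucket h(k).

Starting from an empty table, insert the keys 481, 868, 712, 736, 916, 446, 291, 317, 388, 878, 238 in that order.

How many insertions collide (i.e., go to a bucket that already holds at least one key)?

481 -> bucket 1
868 -> bucket 2
712 -> bucket 4
736 -> bucket 6
916 -> bucket 6 (collision)
446 -> bucket 6 (collision)
291 -> bucket 1 (collision)
317 -> bucket 9
388 -> bucket 2 (collision)
878 -> bucket 2 (collision)
238 -> bucket 2 (collision)
Final buckets:
0: ∅
1: 481 -> 291
2: 868 -> 388 -> 878 -> 238
3: ∅
4: 712
5: ∅
6: 736 -> 916 -> 446
7: ∅
8: ∅
9: 317

6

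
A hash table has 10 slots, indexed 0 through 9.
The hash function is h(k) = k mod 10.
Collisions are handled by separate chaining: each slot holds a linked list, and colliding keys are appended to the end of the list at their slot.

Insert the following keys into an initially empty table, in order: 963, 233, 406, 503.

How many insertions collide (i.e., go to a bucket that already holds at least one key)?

2

963 → bucket 3
233 → bucket 3 (collision)
406 → bucket 6
503 → bucket 3 (collision)
Final buckets:
0: —
1: —
2: —
3: 963 -> 233 -> 503
4: —
5: —
6: 406
7: —
8: —
9: —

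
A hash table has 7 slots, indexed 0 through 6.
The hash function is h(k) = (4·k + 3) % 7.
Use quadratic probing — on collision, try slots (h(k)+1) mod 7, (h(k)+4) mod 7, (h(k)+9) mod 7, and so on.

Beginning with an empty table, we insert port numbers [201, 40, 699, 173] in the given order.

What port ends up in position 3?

201 hashes to 2; slot 2 is free → place at 2.
40 hashes to 2; 2 taken → place at 3.
699 hashes to 6; slot 6 is free → place at 6.
173 hashes to 2; 2,3,6 taken → place at 4.
Table: [∅, ∅, 201, 40, 173, ∅, 699]

40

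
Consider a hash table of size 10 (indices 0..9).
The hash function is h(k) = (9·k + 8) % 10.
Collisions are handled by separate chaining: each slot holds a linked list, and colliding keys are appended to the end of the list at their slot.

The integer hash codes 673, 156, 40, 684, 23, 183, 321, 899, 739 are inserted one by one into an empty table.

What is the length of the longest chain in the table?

3

673 → bucket 5
156 → bucket 2
40 → bucket 8
684 → bucket 4
23 → bucket 5 (collision)
183 → bucket 5 (collision)
321 → bucket 7
899 → bucket 9
739 → bucket 9 (collision)
Final buckets:
0: _
1: _
2: 156
3: _
4: 684
5: 673 -> 23 -> 183
6: _
7: 321
8: 40
9: 899 -> 739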